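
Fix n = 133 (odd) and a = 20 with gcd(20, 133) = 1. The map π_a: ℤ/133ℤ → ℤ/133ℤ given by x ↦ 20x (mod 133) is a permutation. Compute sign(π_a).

-1

Orbit of 20 under x↦20x: [20, 1]… (length divides ord_133(20)).
Cycle type of π: 2×57 + 1×19; total 76 cycles.
sign(π) = (−1)^{n − #cycles} = (−1)^{133−76} = (−1)^57 = -1.
Zolotarev: (20|133) = -1, matching the cycle-count sign.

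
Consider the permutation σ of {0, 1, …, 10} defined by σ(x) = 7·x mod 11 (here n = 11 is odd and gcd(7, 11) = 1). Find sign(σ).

Trace 6: π^k(6) = [6, 9, 8, 1, 7, 5, 2] for k=0..6.
Decompose π into cycles: lengths [10, 1] (2 cycles, including the fixed point 0).
Σ(ℓ_i−1) = 11−2 = 9; sign = (−1)^9 = -1.

-1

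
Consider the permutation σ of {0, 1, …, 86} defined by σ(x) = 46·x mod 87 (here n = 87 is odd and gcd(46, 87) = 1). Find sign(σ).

-1

Trace 28: π^k(28) = [28, 70, 1, 46] for k=0..3.
Decompose π into cycles: lengths [4, 4, 4, 4, 4, 4, 4, 4, 4, 4, 4, 4, 4, 4, 4, 4, 4, 4, 4, 4, 4, 1, 1, 1] (24 cycles, including the fixed point 0).
sign(π) = (−1)^{n − #cycles} = (−1)^{87−24} = (−1)^63 = -1.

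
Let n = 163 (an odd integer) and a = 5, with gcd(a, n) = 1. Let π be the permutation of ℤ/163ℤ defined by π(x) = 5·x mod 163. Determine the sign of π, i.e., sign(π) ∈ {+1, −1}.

-1

Trace 132: π^k(132) = [132, 8, 40, 37, 22, 110, 61] for k=0..6.
Cycle lengths of π_5 on ℤ/163ℤ: [54, 54, 54, 1]; 4 cycles in total.
4 cycles on 163: each ℓ→(−1)^(ℓ−1), product (−1)^159 = -1.
Zolotarev: (5|163) = -1, matching the cycle-count sign.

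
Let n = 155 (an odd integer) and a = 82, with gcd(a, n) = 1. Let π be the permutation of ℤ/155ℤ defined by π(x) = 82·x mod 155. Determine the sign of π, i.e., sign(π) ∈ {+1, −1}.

-1

Orbit of 142 under x↦82x: [142, 19, 8, 36, 7, 109, 103]… (length divides ord_155(82)).
Cycle type of π: 60×2 + 15×2 + 4 + 1; total 6 cycles.
n − c = 155 − 6 = 149; sign = (−1)^149 = -1.
The Jacobi symbol (82|155) = -1 (Zolotarev) agrees.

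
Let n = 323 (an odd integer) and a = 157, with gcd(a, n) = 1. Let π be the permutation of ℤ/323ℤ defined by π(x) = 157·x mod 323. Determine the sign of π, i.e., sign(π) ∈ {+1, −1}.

+1

Trace 115: π^k(115) = [115, 290, 310, 220, 302, 256, 140] for k=0..6.
Cycle type of π: 36×8 + 9×2 + 4×4 + 1; total 15 cycles.
With 15 cycles on 323 points, sign = (−1)^{323−15} = +1.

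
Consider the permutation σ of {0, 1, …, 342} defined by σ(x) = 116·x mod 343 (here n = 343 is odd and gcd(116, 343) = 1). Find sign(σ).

+1

Start at x=99: 99 → 165 → 275 → 1 → 116 → 79 → 246 → … (one orbit).
Cycle type of π: 21×14 + 3×16 + 1; total 31 cycles.
Σ(ℓ_i−1) = 343−31 = 312; sign = (−1)^312 = +1.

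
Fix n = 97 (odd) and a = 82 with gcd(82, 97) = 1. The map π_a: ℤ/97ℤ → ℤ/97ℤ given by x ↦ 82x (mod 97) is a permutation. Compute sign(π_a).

-1

Trace 49: π^k(49) = [49, 41, 64, 10, 44, 19, 6] for k=0..6.
Cycle lengths of π_82 on ℤ/97ℤ: [96, 1]; 2 cycles in total.
n − c = 97 − 2 = 95; sign = (−1)^95 = -1.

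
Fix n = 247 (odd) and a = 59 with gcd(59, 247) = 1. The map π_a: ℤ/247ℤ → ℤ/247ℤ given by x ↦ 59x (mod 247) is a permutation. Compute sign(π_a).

Start at x=101: 101 → 31 → 100 → 219 → 77 → 97 → 42 → … (one orbit).
Cycle lengths of π_59 on ℤ/247ℤ: [36, 36, 36, 36, 36, 36, 18, 12, 1]; 9 cycles in total.
Σ(ℓ_i−1) = 247−9 = 238; sign = (−1)^238 = +1.

+1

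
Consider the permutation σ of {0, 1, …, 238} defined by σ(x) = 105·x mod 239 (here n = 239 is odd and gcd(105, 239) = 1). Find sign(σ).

Start at x=146: 146 → 34 → 224 → 98 → 13 → 170 → 164 → … (one orbit).
The orbit structure of x ↦ 105x mod 239: 2 orbits of sizes [238, 1].
239 − 2 = 237 transpositions; sign(π) = (−1)^237 = -1.
Zolotarev: (105|239) = -1, matching the cycle-count sign.

-1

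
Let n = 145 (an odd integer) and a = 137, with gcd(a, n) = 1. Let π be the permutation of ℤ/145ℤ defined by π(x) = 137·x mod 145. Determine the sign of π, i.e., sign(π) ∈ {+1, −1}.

Start at x=16: 16 → 17 → 9 → 73 → 141 → 32 → 34 → … (one orbit).
Decompose π into cycles: lengths [28, 28, 28, 28, 28, 4, 1] (7 cycles, including the fixed point 0).
n − c = 145 − 7 = 138; sign = (−1)^138 = +1.
(137|145)_J = +1 (Zolotarev's lemma cross-check).

+1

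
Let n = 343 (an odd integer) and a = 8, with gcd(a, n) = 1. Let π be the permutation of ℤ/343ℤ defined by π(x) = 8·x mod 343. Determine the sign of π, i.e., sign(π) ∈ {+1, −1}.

Start at x=155: 155 → 211 → 316 → 127 → 330 → 239 → 197 → … (one orbit).
The orbit structure of x ↦ 8x mod 343: 19 orbits of sizes [49, 49, 49, 49, 49, 49, 7, 7, 7, 7, 7, 7, 1, 1, 1, 1, 1, 1, 1].
sign(π) = (−1)^{n − #cycles} = (−1)^{343−19} = (−1)^324 = +1.

+1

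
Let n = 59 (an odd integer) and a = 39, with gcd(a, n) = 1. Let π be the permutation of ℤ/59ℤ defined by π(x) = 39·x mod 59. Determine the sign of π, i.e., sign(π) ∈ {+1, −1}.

-1

Start at x=31: 31 → 29 → 10 → 36 → 47 → 4 → 38 → … (one orbit).
Decompose π into cycles: lengths [58, 1] (2 cycles, including the fixed point 0).
sign(π) = (−1)^{n − #cycles} = (−1)^{59−2} = (−1)^57 = -1.
(39|59)_J = -1 (Zolotarev's lemma cross-check).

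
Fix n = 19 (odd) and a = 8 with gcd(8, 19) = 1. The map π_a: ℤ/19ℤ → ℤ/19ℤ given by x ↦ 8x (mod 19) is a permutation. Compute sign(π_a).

-1

Orbit of 8 under x↦8x: [8, 7, 18, 11, 12, 1]… (length divides ord_19(8)).
π_8 has 4 disjoint cycles with lengths [6, 6, 6, 1] on {0,…,18}.
With 4 cycles on 19 points, sign = (−1)^{19−4} = -1.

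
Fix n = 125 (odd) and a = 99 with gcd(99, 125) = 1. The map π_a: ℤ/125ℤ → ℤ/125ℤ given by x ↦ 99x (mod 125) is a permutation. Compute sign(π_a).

+1

Orbit of 26 under x↦99x: [26, 74, 76, 24, 1, 99, 51]… (length divides ord_125(99)).
23 cycles of lengths [10, 10, 10, 10, 10, 10, 10, 10, 10, 10, 2, 2, 2, 2, 2, 2, 2, 2, 2, 2, 2, 2, 1].
125 − 23 = 102 transpositions; sign(π) = (−1)^102 = +1.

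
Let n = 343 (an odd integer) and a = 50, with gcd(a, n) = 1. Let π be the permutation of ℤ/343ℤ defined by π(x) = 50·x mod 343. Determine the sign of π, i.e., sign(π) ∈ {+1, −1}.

Orbit of 148 under x↦50x: [148, 197, 246, 295, 1, 50, 99]… (length divides ord_343(50)).
Cycle lengths of π_50 on ℤ/343ℤ: [7, 7, 7, 7, 7, 7, 7, 7, 7, 7, 7, 7, 7, 7, 7, 7, 7, 7, 7, 7, 7, 7, 7, 7, 7, 7, 7, 7, 7, 7, 7, 7, 7, 7, 7, 7, 7, 7, 7, 7, 7, 7, 1, 1, 1, 1, 1, 1, 1, 1, 1, 1, 1, 1, 1, 1, 1, 1, 1, 1, 1, 1, 1, 1, 1, 1, 1, 1, 1, 1, 1, 1, 1, 1, 1, 1, 1, 1, 1, 1, 1, 1, 1, 1, 1, 1, 1, 1, 1, 1, 1]; 91 cycles in total.
sign(π) = (−1)^{n − #cycles} = (−1)^{343−91} = (−1)^252 = +1.

+1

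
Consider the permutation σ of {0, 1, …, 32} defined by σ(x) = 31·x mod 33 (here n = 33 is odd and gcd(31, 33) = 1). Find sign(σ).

Orbit of 4 under x↦31x: [4, 25, 16, 1, 31]… (length divides ord_33(31)).
Decompose π into cycles: lengths [5, 5, 5, 5, 5, 5, 1, 1, 1] (9 cycles, including the fixed point 0).
Σ(ℓ_i−1) = 33−9 = 24; sign = (−1)^24 = +1.
Via Zolotarev, sign(π_{31}) = (31|33) = +1.

+1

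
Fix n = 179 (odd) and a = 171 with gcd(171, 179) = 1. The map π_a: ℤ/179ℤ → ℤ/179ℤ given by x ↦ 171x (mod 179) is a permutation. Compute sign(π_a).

Trace 80: π^k(80) = [80, 76, 108, 31, 110, 15, 59] for k=0..6.
π_171 has 3 disjoint cycles with lengths [89, 89, 1] on {0,…,178}.
sign(π) = (−1)^{n − #cycles} = (−1)^{179−3} = (−1)^176 = +1.

+1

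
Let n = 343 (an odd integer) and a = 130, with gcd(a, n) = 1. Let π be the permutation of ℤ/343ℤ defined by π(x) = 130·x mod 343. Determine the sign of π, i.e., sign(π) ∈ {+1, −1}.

Start at x=123: 123 → 212 → 120 → 165 → 184 → 253 → 305 → … (one orbit).
The orbit structure of x ↦ 130x mod 343: 7 orbits of sizes [147, 147, 21, 21, 3, 3, 1].
Σ(ℓ_i−1) = 343−7 = 336; sign = (−1)^336 = +1.
Via Zolotarev, sign(π_{130}) = (130|343) = +1.

+1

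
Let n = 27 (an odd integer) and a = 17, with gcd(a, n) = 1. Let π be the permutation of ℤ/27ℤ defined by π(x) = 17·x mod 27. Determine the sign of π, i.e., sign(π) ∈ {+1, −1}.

Trace 17: π^k(17) = [17, 19, 26, 10, 8, 1] for k=0..5.
Cycle type of π: 6×3 + 2×4 + 1; total 8 cycles.
With 8 cycles on 27 points, sign = (−1)^{27−8} = -1.
Zolotarev: (17|27) = -1, matching the cycle-count sign.

-1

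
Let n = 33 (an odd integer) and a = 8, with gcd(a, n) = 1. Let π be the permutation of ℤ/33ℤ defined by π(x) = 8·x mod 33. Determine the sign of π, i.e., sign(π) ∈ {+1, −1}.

Trace 31: π^k(31) = [31, 17, 4, 32, 25, 2, 16] for k=0..6.
The orbit structure of x ↦ 8x mod 33: 5 orbits of sizes [10, 10, 10, 2, 1].
n − c = 33 − 5 = 28; sign = (−1)^28 = +1.
(8|33)_J = +1 (Zolotarev's lemma cross-check).

+1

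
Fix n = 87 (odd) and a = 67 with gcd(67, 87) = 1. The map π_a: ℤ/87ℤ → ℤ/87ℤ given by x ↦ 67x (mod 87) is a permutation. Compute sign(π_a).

Trace 52: π^k(52) = [52, 4, 7, 34, 16, 28, 49] for k=0..6.
Cycle lengths of π_67 on ℤ/87ℤ: [14, 14, 14, 14, 14, 14, 1, 1, 1]; 9 cycles in total.
87 − 9 = 78 transpositions; sign(π) = (−1)^78 = +1.

+1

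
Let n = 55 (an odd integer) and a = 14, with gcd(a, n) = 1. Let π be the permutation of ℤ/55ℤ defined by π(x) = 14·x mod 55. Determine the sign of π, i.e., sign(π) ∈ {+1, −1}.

+1

Orbit of 36 under x↦14x: [36, 9, 16, 4, 1, 14, 31]… (length divides ord_55(14)).
π_14 has 9 disjoint cycles with lengths [10, 10, 10, 10, 5, 5, 2, 2, 1] on {0,…,54}.
55 − 9 = 46 transpositions; sign(π) = (−1)^46 = +1.
Check: (14/55) = +1 by Zolotarev.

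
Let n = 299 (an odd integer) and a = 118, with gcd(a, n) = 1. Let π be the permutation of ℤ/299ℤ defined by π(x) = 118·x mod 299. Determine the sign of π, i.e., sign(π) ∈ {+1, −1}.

Orbit of 144 under x↦118x: [144, 248, 261, 1, 118, 170, 27]… (length divides ord_299(118)).
39 cycles of lengths [11, 11, 11, 11, 11, 11, 11, 11, 11, 11, 11, 11, 11, 11, 11, 11, 11, 11, 11, 11, 11, 11, 11, 11, 11, 11, 1, 1, 1, 1, 1, 1, 1, 1, 1, 1, 1, 1, 1].
With 39 cycles on 299 points, sign = (−1)^{299−39} = +1.
Zolotarev: (118|299) = +1, matching the cycle-count sign.

+1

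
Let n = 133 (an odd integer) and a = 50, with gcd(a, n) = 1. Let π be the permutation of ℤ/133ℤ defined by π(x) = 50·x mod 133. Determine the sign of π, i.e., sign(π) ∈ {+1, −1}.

-1

Orbit of 8 under x↦50x: [8, 1, 50, 106, 113, 64]… (length divides ord_133(50)).
Decompose π into cycles: lengths [6, 6, 6, 6, 6, 6, 6, 6, 6, 6, 6, 6, 6, 6, 6, 6, 6, 6, 6, 6, 6, 1, 1, 1, 1, 1, 1, 1] (28 cycles, including the fixed point 0).
With 28 cycles on 133 points, sign = (−1)^{133−28} = -1.
Check: (50/133) = -1 by Zolotarev.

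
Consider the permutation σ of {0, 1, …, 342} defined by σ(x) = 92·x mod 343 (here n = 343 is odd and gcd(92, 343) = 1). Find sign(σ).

Orbit of 155 under x↦92x: [155, 197, 288, 85, 274, 169, 113]… (length divides ord_343(92)).
The orbit structure of x ↦ 92x mod 343: 19 orbits of sizes [49, 49, 49, 49, 49, 49, 7, 7, 7, 7, 7, 7, 1, 1, 1, 1, 1, 1, 1].
sign(π) = (−1)^{n − #cycles} = (−1)^{343−19} = (−1)^324 = +1.
The Jacobi symbol (92|343) = +1 (Zolotarev) agrees.

+1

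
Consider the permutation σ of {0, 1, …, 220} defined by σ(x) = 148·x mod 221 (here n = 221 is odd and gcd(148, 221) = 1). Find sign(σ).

+1

Trace 31: π^k(31) = [31, 168, 112, 1, 148, 25, 164] for k=0..6.
The orbit structure of x ↦ 148x mod 221: 17 orbits of sizes [16, 16, 16, 16, 16, 16, 16, 16, 16, 16, 16, 16, 16, 4, 4, 4, 1].
With 17 cycles on 221 points, sign = (−1)^{221−17} = +1.
Via Zolotarev, sign(π_{148}) = (148|221) = +1.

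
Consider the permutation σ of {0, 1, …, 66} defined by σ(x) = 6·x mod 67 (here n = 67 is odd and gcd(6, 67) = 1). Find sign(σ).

+1

Start at x=25: 25 → 16 → 29 → 40 → 39 → 33 → 64 → … (one orbit).
Cycle type of π: 33×2 + 1; total 3 cycles.
n − c = 67 − 3 = 64; sign = (−1)^64 = +1.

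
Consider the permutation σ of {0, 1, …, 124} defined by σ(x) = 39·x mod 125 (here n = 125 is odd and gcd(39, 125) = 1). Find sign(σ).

Trace 31: π^k(31) = [31, 84, 26, 14, 46, 44, 91] for k=0..6.
The orbit structure of x ↦ 39x mod 125: 7 orbits of sizes [50, 50, 10, 10, 2, 2, 1].
Σ(ℓ_i−1) = 125−7 = 118; sign = (−1)^118 = +1.
Check: (39/125) = +1 by Zolotarev.

+1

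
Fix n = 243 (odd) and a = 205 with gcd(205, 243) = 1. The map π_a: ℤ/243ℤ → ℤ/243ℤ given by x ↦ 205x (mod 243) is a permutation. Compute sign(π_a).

Trace 31: π^k(31) = [31, 37, 52, 211, 1, 205, 229] for k=0..6.
π_205 has 11 disjoint cycles with lengths [81, 81, 27, 27, 9, 9, 3, 3, 1, 1, 1] on {0,…,242}.
With 11 cycles on 243 points, sign = (−1)^{243−11} = +1.

+1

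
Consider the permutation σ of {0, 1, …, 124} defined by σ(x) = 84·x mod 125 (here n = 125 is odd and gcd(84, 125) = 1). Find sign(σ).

Start at x=121: 121 → 39 → 26 → 59 → 81 → 54 → 36 → … (one orbit).
π_84 has 7 disjoint cycles with lengths [50, 50, 10, 10, 2, 2, 1] on {0,…,124}.
Σ(ℓ_i−1) = 125−7 = 118; sign = (−1)^118 = +1.
The Jacobi symbol (84|125) = +1 (Zolotarev) agrees.

+1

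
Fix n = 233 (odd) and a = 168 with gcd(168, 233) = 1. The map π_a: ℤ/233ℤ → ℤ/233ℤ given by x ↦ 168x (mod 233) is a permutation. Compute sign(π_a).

-1

Orbit of 221 under x↦168x: [221, 81, 94, 181, 118, 19, 163]… (length divides ord_233(168)).
Decompose π into cycles: lengths [232, 1] (2 cycles, including the fixed point 0).
233 − 2 = 231 transpositions; sign(π) = (−1)^231 = -1.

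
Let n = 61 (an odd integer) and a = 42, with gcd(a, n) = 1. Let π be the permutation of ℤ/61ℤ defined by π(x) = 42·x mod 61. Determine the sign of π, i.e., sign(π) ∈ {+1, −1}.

Orbit of 15 under x↦42x: [15, 20, 47, 22, 9, 12, 16]… (length divides ord_61(42)).
Cycle type of π: 15×4 + 1; total 5 cycles.
n − c = 61 − 5 = 56; sign = (−1)^56 = +1.
The Jacobi symbol (42|61) = +1 (Zolotarev) agrees.

+1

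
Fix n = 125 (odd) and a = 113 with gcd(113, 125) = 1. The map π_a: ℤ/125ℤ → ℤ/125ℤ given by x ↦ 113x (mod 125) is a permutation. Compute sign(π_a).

Trace 21: π^k(21) = [21, 123, 24, 87, 81, 28, 39] for k=0..6.
π_113 has 4 disjoint cycles with lengths [100, 20, 4, 1] on {0,…,124}.
125 − 4 = 121 transpositions; sign(π) = (−1)^121 = -1.

-1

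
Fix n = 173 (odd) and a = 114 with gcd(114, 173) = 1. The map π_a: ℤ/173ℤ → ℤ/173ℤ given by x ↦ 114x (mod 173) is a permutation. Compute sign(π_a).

-1

Start at x=139: 139 → 103 → 151 → 87 → 57 → 97 → 159 → … (one orbit).
The orbit structure of x ↦ 114x mod 173: 2 orbits of sizes [172, 1].
Σ(ℓ_i−1) = 173−2 = 171; sign = (−1)^171 = -1.
Zolotarev: (114|173) = -1, matching the cycle-count sign.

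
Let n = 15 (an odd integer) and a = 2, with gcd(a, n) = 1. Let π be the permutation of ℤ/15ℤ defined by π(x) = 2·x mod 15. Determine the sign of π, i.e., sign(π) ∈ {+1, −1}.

+1

Trace 4: π^k(4) = [4, 8, 1, 2] for k=0..3.
5 cycles of lengths [4, 4, 4, 2, 1].
Σ(ℓ_i−1) = 15−5 = 10; sign = (−1)^10 = +1.
Zolotarev: (2|15) = +1, matching the cycle-count sign.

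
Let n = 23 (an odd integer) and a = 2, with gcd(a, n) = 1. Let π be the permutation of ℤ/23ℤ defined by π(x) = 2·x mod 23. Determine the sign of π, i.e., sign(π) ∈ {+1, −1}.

+1

Start at x=9: 9 → 18 → 13 → 3 → 6 → 12 → 1 → … (one orbit).
3 cycles of lengths [11, 11, 1].
Σ(ℓ_i−1) = 23−3 = 20; sign = (−1)^20 = +1.
The Jacobi symbol (2|23) = +1 (Zolotarev) agrees.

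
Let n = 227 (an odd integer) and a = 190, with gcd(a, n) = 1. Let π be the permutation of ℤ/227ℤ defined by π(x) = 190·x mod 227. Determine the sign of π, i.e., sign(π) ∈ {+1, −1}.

Start at x=69: 69 → 171 → 29 → 62 → 203 → 207 → 59 → … (one orbit).
Decompose π into cycles: lengths [113, 113, 1] (3 cycles, including the fixed point 0).
sign(π) = (−1)^{n − #cycles} = (−1)^{227−3} = (−1)^224 = +1.

+1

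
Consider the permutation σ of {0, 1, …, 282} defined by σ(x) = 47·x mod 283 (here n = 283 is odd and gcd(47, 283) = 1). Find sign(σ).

Trace 260: π^k(260) = [260, 51, 133, 25, 43, 40, 182] for k=0..6.
Cycle lengths of π_47 on ℤ/283ℤ: [282, 1]; 2 cycles in total.
n − c = 283 − 2 = 281; sign = (−1)^281 = -1.
Via Zolotarev, sign(π_{47}) = (47|283) = -1.

-1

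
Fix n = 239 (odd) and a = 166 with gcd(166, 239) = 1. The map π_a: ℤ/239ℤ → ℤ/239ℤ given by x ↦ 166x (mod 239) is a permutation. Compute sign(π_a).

+1

Start at x=22: 22 → 67 → 128 → 216 → 6 → 40 → 187 → … (one orbit).
π_166 has 15 disjoint cycles with lengths [17, 17, 17, 17, 17, 17, 17, 17, 17, 17, 17, 17, 17, 17, 1] on {0,…,238}.
sign(π) = (−1)^{n − #cycles} = (−1)^{239−15} = (−1)^224 = +1.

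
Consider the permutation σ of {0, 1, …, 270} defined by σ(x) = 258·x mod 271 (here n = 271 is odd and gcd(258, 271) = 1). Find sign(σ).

+1

Start at x=258: 258 → 169 → 242 → 106 → 248 → 28 → 178 → … (one orbit).
Cycle type of π: 9×30 + 1; total 31 cycles.
With 31 cycles on 271 points, sign = (−1)^{271−31} = +1.
The Jacobi symbol (258|271) = +1 (Zolotarev) agrees.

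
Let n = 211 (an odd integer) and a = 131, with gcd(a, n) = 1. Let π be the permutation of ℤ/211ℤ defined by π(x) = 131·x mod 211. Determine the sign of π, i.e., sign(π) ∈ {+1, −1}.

-1

Trace 22: π^k(22) = [22, 139, 63, 24, 190, 203, 7] for k=0..6.
The orbit structure of x ↦ 131x mod 211: 2 orbits of sizes [210, 1].
Σ(ℓ_i−1) = 211−2 = 209; sign = (−1)^209 = -1.
The Jacobi symbol (131|211) = -1 (Zolotarev) agrees.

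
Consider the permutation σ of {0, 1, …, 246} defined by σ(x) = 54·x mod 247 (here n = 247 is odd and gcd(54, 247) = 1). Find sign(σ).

-1

Orbit of 123 under x↦54x: [123, 220, 24, 61, 83, 36, 215]… (length divides ord_247(54)).
Decompose π into cycles: lengths [36, 36, 36, 36, 36, 36, 12, 9, 9, 1] (10 cycles, including the fixed point 0).
10 cycles on 247: each ℓ→(−1)^(ℓ−1), product (−1)^237 = -1.
(54|247)_J = -1 (Zolotarev's lemma cross-check).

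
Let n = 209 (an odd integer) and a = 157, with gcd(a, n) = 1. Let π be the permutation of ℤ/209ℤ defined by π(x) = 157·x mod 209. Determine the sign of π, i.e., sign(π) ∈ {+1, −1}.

Trace 82: π^k(82) = [82, 125, 188, 47, 64, 16, 4] for k=0..6.
The orbit structure of x ↦ 157x mod 209: 9 orbits of sizes [45, 45, 45, 45, 9, 9, 5, 5, 1].
Σ(ℓ_i−1) = 209−9 = 200; sign = (−1)^200 = +1.

+1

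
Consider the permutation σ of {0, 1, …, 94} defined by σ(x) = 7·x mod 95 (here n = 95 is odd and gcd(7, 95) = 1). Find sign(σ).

-1

Orbit of 7 under x↦7x: [7, 49, 58, 26, 87, 39, 83]… (length divides ord_95(7)).
Cycle type of π: 12×6 + 4 + 3×6 + 1; total 14 cycles.
95 − 14 = 81 transpositions; sign(π) = (−1)^81 = -1.
The Jacobi symbol (7|95) = -1 (Zolotarev) agrees.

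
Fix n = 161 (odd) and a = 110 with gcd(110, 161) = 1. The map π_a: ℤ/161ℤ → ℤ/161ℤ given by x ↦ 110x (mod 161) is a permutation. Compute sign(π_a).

Start at x=108: 108 → 127 → 124 → 116 → 41 → 2 → 59 → … (one orbit).
6 cycles of lengths [66, 66, 11, 11, 6, 1].
161 − 6 = 155 transpositions; sign(π) = (−1)^155 = -1.
The Jacobi symbol (110|161) = -1 (Zolotarev) agrees.

-1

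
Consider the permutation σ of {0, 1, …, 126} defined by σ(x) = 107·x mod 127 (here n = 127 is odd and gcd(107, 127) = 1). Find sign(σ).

+1

Start at x=107: 107 → 19 → 1 → 107 (one orbit).
Cycle type of π: 3×42 + 1; total 43 cycles.
Σ(ℓ_i−1) = 127−43 = 84; sign = (−1)^84 = +1.
Via Zolotarev, sign(π_{107}) = (107|127) = +1.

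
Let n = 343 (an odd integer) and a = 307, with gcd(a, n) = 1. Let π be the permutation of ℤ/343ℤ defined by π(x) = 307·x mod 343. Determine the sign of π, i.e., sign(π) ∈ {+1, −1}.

Orbit of 253 under x↦307x: [253, 153, 323, 34, 148, 160, 71]… (length divides ord_343(307)).
Cycle type of π: 98×3 + 14×3 + 2×3 + 1; total 10 cycles.
343 − 10 = 333 transpositions; sign(π) = (−1)^333 = -1.
Check: (307/343) = -1 by Zolotarev.

-1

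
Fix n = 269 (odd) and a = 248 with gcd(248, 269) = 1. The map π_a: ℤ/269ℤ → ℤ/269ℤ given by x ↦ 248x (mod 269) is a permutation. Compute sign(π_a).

+1

Orbit of 47 under x↦248x: [47, 89, 14, 244, 256, 4, 185]… (length divides ord_269(248)).
π_248 has 3 disjoint cycles with lengths [134, 134, 1] on {0,…,268}.
Σ(ℓ_i−1) = 269−3 = 266; sign = (−1)^266 = +1.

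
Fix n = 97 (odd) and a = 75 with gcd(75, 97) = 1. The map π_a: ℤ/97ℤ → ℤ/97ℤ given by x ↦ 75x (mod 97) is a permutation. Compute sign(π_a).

Orbit of 75 under x↦75x: [75, 96, 22, 1]… (length divides ord_97(75)).
Cycle lengths of π_75 on ℤ/97ℤ: [4, 4, 4, 4, 4, 4, 4, 4, 4, 4, 4, 4, 4, 4, 4, 4, 4, 4, 4, 4, 4, 4, 4, 4, 1]; 25 cycles in total.
sign(π) = (−1)^{n − #cycles} = (−1)^{97−25} = (−1)^72 = +1.

+1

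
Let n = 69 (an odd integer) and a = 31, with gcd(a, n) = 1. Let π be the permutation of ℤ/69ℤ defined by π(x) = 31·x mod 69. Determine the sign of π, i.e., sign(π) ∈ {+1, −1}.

Start at x=13: 13 → 58 → 4 → 55 → 49 → 1 → 31 → … (one orbit).
π_31 has 9 disjoint cycles with lengths [11, 11, 11, 11, 11, 11, 1, 1, 1] on {0,…,68}.
sign(π) = (−1)^{n − #cycles} = (−1)^{69−9} = (−1)^60 = +1.
Check: (31/69) = +1 by Zolotarev.

+1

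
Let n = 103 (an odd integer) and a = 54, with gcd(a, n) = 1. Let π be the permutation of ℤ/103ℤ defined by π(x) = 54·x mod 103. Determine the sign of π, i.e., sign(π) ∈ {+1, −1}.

-1

Trace 1: π^k(1) = [1, 54, 32, 80, 97, 88, 14] for k=0..6.
π_54 has 2 disjoint cycles with lengths [102, 1] on {0,…,102}.
2 cycles on 103: each ℓ→(−1)^(ℓ−1), product (−1)^101 = -1.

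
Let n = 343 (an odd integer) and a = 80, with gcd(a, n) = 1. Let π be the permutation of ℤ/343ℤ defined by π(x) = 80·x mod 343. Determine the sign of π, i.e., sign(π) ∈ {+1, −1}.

-1

Trace 195: π^k(195) = [195, 165, 166, 246, 129, 30, 342] for k=0..6.
Decompose π into cycles: lengths [42, 42, 42, 42, 42, 42, 42, 6, 6, 6, 6, 6, 6, 6, 6, 1] (16 cycles, including the fixed point 0).
n − c = 343 − 16 = 327; sign = (−1)^327 = -1.
Via Zolotarev, sign(π_{80}) = (80|343) = -1.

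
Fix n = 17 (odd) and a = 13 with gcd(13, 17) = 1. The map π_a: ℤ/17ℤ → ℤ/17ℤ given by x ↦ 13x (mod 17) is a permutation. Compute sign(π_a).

+1

Start at x=1: 1 → 13 → 16 → 4 → 1 (one orbit).
Cycle lengths of π_13 on ℤ/17ℤ: [4, 4, 4, 4, 1]; 5 cycles in total.
17 − 5 = 12 transpositions; sign(π) = (−1)^12 = +1.
Zolotarev: (13|17) = +1, matching the cycle-count sign.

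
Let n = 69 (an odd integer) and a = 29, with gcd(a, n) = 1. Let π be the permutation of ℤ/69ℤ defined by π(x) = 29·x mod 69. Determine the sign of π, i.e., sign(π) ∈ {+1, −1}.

Orbit of 58 under x↦29x: [58, 26, 64, 62, 4, 47, 52]… (length divides ord_69(29)).
The orbit structure of x ↦ 29x mod 69: 6 orbits of sizes [22, 22, 11, 11, 2, 1].
6 cycles on 69: each ℓ→(−1)^(ℓ−1), product (−1)^63 = -1.

-1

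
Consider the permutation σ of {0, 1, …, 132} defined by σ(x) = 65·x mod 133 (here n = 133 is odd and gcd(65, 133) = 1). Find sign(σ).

Trace 88: π^k(88) = [88, 1, 65, 102, 113, 30] for k=0..5.
24 cycles of lengths [6, 6, 6, 6, 6, 6, 6, 6, 6, 6, 6, 6, 6, 6, 6, 6, 6, 6, 6, 6, 6, 3, 3, 1].
sign(π) = (−1)^{n − #cycles} = (−1)^{133−24} = (−1)^109 = -1.

-1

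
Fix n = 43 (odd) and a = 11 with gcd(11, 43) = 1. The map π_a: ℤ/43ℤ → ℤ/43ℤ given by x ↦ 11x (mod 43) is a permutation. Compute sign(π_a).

+1

Trace 16: π^k(16) = [16, 4, 1, 11, 35, 41, 21] for k=0..6.
Cycle type of π: 7×6 + 1; total 7 cycles.
sign(π) = (−1)^{n − #cycles} = (−1)^{43−7} = (−1)^36 = +1.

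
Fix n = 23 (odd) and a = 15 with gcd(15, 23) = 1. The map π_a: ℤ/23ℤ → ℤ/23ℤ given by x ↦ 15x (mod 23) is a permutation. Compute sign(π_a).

Orbit of 5 under x↦15x: [5, 6, 21, 16, 10, 12, 19]… (length divides ord_23(15)).
2 cycles of lengths [22, 1].
With 2 cycles on 23 points, sign = (−1)^{23−2} = -1.
The Jacobi symbol (15|23) = -1 (Zolotarev) agrees.

-1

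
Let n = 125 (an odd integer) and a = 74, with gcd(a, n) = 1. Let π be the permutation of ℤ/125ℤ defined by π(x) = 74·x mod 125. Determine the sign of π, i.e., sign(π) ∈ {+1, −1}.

+1

Start at x=101: 101 → 99 → 76 → 124 → 51 → 24 → 26 → … (one orbit).
Cycle lengths of π_74 on ℤ/125ℤ: [10, 10, 10, 10, 10, 10, 10, 10, 10, 10, 2, 2, 2, 2, 2, 2, 2, 2, 2, 2, 2, 2, 1]; 23 cycles in total.
With 23 cycles on 125 points, sign = (−1)^{125−23} = +1.
Zolotarev: (74|125) = +1, matching the cycle-count sign.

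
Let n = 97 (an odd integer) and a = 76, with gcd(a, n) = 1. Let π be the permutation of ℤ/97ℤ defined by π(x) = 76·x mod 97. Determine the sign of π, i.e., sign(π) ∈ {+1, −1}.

Orbit of 48 under x↦76x: [48, 59, 22, 23, 2, 55, 9]… (length divides ord_97(76)).
Cycle lengths of π_76 on ℤ/97ℤ: [96, 1]; 2 cycles in total.
sign(π) = (−1)^{n − #cycles} = (−1)^{97−2} = (−1)^95 = -1.
Zolotarev: (76|97) = -1, matching the cycle-count sign.

-1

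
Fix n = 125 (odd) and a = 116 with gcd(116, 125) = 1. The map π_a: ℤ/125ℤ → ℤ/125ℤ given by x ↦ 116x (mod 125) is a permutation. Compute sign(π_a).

Trace 36: π^k(36) = [36, 51, 41, 6, 71, 111, 1] for k=0..6.
Decompose π into cycles: lengths [25, 25, 25, 25, 5, 5, 5, 5, 1, 1, 1, 1, 1] (13 cycles, including the fixed point 0).
With 13 cycles on 125 points, sign = (−1)^{125−13} = +1.
Via Zolotarev, sign(π_{116}) = (116|125) = +1.

+1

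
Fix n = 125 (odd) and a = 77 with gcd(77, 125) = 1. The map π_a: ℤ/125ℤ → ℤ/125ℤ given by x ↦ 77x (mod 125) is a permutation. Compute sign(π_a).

-1

Trace 93: π^k(93) = [93, 36, 22, 69, 63, 101, 27] for k=0..6.
Decompose π into cycles: lengths [100, 20, 4, 1] (4 cycles, including the fixed point 0).
Σ(ℓ_i−1) = 125−4 = 121; sign = (−1)^121 = -1.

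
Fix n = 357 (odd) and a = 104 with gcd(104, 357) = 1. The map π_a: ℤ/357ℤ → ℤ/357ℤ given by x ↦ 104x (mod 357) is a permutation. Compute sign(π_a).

Orbit of 104 under x↦104x: [104, 106, 314, 169, 83, 64, 230]… (length divides ord_357(104)).
Cycle type of π: 8×42 + 2×10 + 1; total 53 cycles.
sign(π) = (−1)^{n − #cycles} = (−1)^{357−53} = (−1)^304 = +1.

+1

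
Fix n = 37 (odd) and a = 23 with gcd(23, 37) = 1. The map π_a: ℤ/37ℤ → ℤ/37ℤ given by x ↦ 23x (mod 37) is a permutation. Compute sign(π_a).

-1

Start at x=27: 27 → 29 → 1 → 23 → 11 → 31 → 10 → … (one orbit).
4 cycles of lengths [12, 12, 12, 1].
4 cycles on 37: each ℓ→(−1)^(ℓ−1), product (−1)^33 = -1.
Check: (23/37) = -1 by Zolotarev.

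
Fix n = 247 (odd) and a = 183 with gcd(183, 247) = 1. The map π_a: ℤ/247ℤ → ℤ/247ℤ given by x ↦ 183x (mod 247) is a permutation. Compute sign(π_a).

-1

Start at x=170: 170 → 235 → 27 → 1 → 183 → 144 → 170 (one orbit).
Decompose π into cycles: lengths [6, 6, 6, 6, 6, 6, 6, 6, 6, 6, 6, 6, 6, 6, 6, 6, 6, 6, 6, 6, 6, 6, 6, 6, 6, 6, 6, 6, 6, 6, 6, 6, 6, 6, 6, 6, 6, 6, 6, 1, 1, 1, 1, 1, 1, 1, 1, 1, 1, 1, 1, 1] (52 cycles, including the fixed point 0).
With 52 cycles on 247 points, sign = (−1)^{247−52} = -1.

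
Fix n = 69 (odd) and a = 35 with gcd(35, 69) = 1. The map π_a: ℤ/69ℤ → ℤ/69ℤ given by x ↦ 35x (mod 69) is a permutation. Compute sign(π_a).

-1

Start at x=25: 25 → 47 → 58 → 29 → 49 → 59 → 64 → … (one orbit).
Decompose π into cycles: lengths [22, 22, 11, 11, 2, 1] (6 cycles, including the fixed point 0).
n − c = 69 − 6 = 63; sign = (−1)^63 = -1.
Via Zolotarev, sign(π_{35}) = (35|69) = -1.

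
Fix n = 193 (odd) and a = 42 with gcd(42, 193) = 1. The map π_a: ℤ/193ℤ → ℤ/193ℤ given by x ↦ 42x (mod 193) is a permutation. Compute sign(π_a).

+1

Orbit of 166 under x↦42x: [166, 24, 43, 69, 3, 126, 81]… (length divides ord_193(42)).
Cycle lengths of π_42 on ℤ/193ℤ: [32, 32, 32, 32, 32, 32, 1]; 7 cycles in total.
With 7 cycles on 193 points, sign = (−1)^{193−7} = +1.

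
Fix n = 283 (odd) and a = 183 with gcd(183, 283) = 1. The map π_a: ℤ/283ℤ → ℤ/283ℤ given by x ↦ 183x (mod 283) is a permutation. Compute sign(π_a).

Orbit of 279 under x↦183x: [279, 117, 186, 78, 124, 52, 177]… (length divides ord_283(183)).
2 cycles of lengths [282, 1].
sign(π) = (−1)^{n − #cycles} = (−1)^{283−2} = (−1)^281 = -1.
Via Zolotarev, sign(π_{183}) = (183|283) = -1.

-1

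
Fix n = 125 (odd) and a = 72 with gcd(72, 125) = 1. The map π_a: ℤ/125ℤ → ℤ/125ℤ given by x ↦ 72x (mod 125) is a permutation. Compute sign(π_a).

Start at x=34: 34 → 73 → 6 → 57 → 104 → 113 → 11 → … (one orbit).
4 cycles of lengths [100, 20, 4, 1].
4 cycles on 125: each ℓ→(−1)^(ℓ−1), product (−1)^121 = -1.

-1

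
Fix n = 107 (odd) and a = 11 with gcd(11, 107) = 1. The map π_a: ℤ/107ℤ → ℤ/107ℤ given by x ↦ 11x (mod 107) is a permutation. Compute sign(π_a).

+1

Start at x=57: 57 → 92 → 49 → 4 → 44 → 56 → 81 → … (one orbit).
Cycle lengths of π_11 on ℤ/107ℤ: [53, 53, 1]; 3 cycles in total.
sign(π) = (−1)^{n − #cycles} = (−1)^{107−3} = (−1)^104 = +1.
Via Zolotarev, sign(π_{11}) = (11|107) = +1.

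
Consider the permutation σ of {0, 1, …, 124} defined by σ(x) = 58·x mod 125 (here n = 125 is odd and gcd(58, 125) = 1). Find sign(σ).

-1

Start at x=21: 21 → 93 → 19 → 102 → 41 → 3 → 49 → … (one orbit).
Cycle type of π: 100 + 20 + 4 + 1; total 4 cycles.
n − c = 125 − 4 = 121; sign = (−1)^121 = -1.
The Jacobi symbol (58|125) = -1 (Zolotarev) agrees.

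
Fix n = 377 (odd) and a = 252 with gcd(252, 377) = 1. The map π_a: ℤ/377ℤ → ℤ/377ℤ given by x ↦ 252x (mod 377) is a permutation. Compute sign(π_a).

-1

Orbit of 25 under x↦252x: [25, 268, 53, 161, 233, 281, 313]… (length divides ord_377(252)).
Decompose π into cycles: lengths [28, 28, 28, 28, 28, 28, 28, 28, 28, 28, 28, 28, 7, 7, 7, 7, 4, 4, 4, 1] (20 cycles, including the fixed point 0).
Σ(ℓ_i−1) = 377−20 = 357; sign = (−1)^357 = -1.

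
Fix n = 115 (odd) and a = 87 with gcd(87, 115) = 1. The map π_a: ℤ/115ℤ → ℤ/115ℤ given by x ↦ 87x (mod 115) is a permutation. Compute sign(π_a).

-1

Start at x=36: 36 → 27 → 49 → 8 → 6 → 62 → 104 → … (one orbit).
π_87 has 6 disjoint cycles with lengths [44, 44, 11, 11, 4, 1] on {0,…,114}.
115 − 6 = 109 transpositions; sign(π) = (−1)^109 = -1.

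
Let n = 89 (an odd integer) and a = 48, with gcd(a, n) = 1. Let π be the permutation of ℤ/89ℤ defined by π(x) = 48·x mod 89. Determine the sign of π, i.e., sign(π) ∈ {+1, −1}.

Orbit of 3 under x↦48x: [3, 55, 59, 73, 33, 71, 26]… (length divides ord_89(48)).
Cycle type of π: 88 + 1; total 2 cycles.
Σ(ℓ_i−1) = 89−2 = 87; sign = (−1)^87 = -1.
(48|89)_J = -1 (Zolotarev's lemma cross-check).

-1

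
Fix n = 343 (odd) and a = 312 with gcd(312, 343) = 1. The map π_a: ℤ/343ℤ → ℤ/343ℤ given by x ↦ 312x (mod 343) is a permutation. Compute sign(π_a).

+1

Orbit of 50 under x↦312x: [50, 165, 30, 99, 18, 128, 148]… (length divides ord_343(312)).
π_312 has 31 disjoint cycles with lengths [21, 21, 21, 21, 21, 21, 21, 21, 21, 21, 21, 21, 21, 21, 3, 3, 3, 3, 3, 3, 3, 3, 3, 3, 3, 3, 3, 3, 3, 3, 1] on {0,…,342}.
With 31 cycles on 343 points, sign = (−1)^{343−31} = +1.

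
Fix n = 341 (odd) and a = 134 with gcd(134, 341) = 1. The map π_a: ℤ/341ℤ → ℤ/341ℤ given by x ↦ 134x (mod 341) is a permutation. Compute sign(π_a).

-1

Trace 256: π^k(256) = [256, 204, 56, 2, 268, 107, 16] for k=0..6.
Decompose π into cycles: lengths [30, 30, 30, 30, 30, 30, 30, 30, 30, 30, 15, 15, 10, 1] (14 cycles, including the fixed point 0).
Σ(ℓ_i−1) = 341−14 = 327; sign = (−1)^327 = -1.
Via Zolotarev, sign(π_{134}) = (134|341) = -1.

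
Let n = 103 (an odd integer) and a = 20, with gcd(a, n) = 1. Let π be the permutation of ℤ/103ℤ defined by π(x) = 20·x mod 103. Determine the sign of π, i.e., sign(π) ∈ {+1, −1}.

-1

Trace 102: π^k(102) = [102, 83, 12, 34, 62, 4, 80] for k=0..6.
π_20 has 2 disjoint cycles with lengths [102, 1] on {0,…,102}.
With 2 cycles on 103 points, sign = (−1)^{103−2} = -1.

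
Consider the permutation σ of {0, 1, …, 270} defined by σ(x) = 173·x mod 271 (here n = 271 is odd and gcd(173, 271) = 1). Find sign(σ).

Orbit of 244 under x↦173x: [244, 207, 39, 243, 34, 191, 252]… (length divides ord_271(173)).
π_173 has 4 disjoint cycles with lengths [90, 90, 90, 1] on {0,…,270}.
Σ(ℓ_i−1) = 271−4 = 267; sign = (−1)^267 = -1.

-1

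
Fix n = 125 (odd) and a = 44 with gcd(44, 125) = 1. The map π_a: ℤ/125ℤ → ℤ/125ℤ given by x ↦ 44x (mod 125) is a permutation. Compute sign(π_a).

+1

Start at x=79: 79 → 101 → 69 → 36 → 84 → 71 → 124 → … (one orbit).
7 cycles of lengths [50, 50, 10, 10, 2, 2, 1].
sign(π) = (−1)^{n − #cycles} = (−1)^{125−7} = (−1)^118 = +1.
(44|125)_J = +1 (Zolotarev's lemma cross-check).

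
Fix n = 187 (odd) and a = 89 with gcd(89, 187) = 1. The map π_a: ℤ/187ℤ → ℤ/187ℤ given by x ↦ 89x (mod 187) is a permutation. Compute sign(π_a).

Trace 166: π^k(166) = [166, 1, 89, 67] for k=0..3.
Cycle type of π: 4×44 + 1×11; total 55 cycles.
55 cycles on 187: each ℓ→(−1)^(ℓ−1), product (−1)^132 = +1.
The Jacobi symbol (89|187) = +1 (Zolotarev) agrees.

+1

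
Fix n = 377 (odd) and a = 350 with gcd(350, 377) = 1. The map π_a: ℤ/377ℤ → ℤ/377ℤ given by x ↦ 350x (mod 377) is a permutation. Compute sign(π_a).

-1

Orbit of 170 under x↦350x: [170, 311, 274, 142, 313, 220, 92]… (length divides ord_377(350)).
π_350 has 20 disjoint cycles with lengths [28, 28, 28, 28, 28, 28, 28, 28, 28, 28, 28, 28, 28, 2, 2, 2, 2, 2, 2, 1] on {0,…,376}.
Σ(ℓ_i−1) = 377−20 = 357; sign = (−1)^357 = -1.
Check: (350/377) = -1 by Zolotarev.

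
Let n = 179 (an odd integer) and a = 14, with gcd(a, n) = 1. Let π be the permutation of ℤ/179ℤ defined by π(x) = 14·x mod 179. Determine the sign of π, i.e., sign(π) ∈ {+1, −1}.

+1

Start at x=138: 138 → 142 → 19 → 87 → 144 → 47 → 121 → … (one orbit).
Decompose π into cycles: lengths [89, 89, 1] (3 cycles, including the fixed point 0).
sign(π) = (−1)^{n − #cycles} = (−1)^{179−3} = (−1)^176 = +1.
Check: (14/179) = +1 by Zolotarev.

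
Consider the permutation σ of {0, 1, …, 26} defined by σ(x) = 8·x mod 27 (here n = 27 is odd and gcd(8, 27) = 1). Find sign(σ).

Trace 19: π^k(19) = [19, 17, 1, 8, 10, 26] for k=0..5.
Cycle type of π: 6×3 + 2×4 + 1; total 8 cycles.
sign(π) = (−1)^{n − #cycles} = (−1)^{27−8} = (−1)^19 = -1.

-1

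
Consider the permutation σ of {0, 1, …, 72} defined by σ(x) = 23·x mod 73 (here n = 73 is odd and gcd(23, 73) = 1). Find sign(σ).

+1

Orbit of 32 under x↦23x: [32, 6, 65, 35, 2, 46, 36]… (length divides ord_73(23)).
Cycle lengths of π_23 on ℤ/73ℤ: [36, 36, 1]; 3 cycles in total.
Σ(ℓ_i−1) = 73−3 = 70; sign = (−1)^70 = +1.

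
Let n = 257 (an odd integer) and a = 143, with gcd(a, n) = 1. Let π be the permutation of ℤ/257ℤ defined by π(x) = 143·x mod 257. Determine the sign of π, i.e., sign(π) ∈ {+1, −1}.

+1

Trace 158: π^k(158) = [158, 235, 195, 129, 200, 73, 159] for k=0..6.
π_143 has 3 disjoint cycles with lengths [128, 128, 1] on {0,…,256}.
257 − 3 = 254 transpositions; sign(π) = (−1)^254 = +1.
The Jacobi symbol (143|257) = +1 (Zolotarev) agrees.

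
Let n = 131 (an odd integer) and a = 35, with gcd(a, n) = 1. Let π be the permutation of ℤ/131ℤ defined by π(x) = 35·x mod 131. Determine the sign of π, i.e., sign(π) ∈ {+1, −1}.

Trace 13: π^k(13) = [13, 62, 74, 101, 129, 61, 39] for k=0..6.
The orbit structure of x ↦ 35x mod 131: 3 orbits of sizes [65, 65, 1].
Σ(ℓ_i−1) = 131−3 = 128; sign = (−1)^128 = +1.

+1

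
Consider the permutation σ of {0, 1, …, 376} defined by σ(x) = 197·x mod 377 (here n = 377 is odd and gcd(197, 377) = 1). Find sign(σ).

Trace 49: π^k(49) = [49, 228, 53, 262, 342, 268, 16] for k=0..6.
Decompose π into cycles: lengths [84, 84, 84, 84, 12, 7, 7, 7, 7, 1] (10 cycles, including the fixed point 0).
sign(π) = (−1)^{n − #cycles} = (−1)^{377−10} = (−1)^367 = -1.

-1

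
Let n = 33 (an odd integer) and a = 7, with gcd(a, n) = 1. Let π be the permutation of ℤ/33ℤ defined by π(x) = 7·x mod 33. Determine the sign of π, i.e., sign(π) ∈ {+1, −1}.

Orbit of 28 under x↦7x: [28, 31, 19, 1, 7, 16, 13]… (length divides ord_33(7)).
The orbit structure of x ↦ 7x mod 33: 6 orbits of sizes [10, 10, 10, 1, 1, 1].
With 6 cycles on 33 points, sign = (−1)^{33−6} = -1.
Via Zolotarev, sign(π_{7}) = (7|33) = -1.

-1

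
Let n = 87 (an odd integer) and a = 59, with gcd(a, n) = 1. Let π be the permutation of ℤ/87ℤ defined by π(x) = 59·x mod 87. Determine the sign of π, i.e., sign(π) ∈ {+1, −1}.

Orbit of 59 under x↦59x: [59, 1]… (length divides ord_87(59)).
58 cycles of lengths [2, 2, 2, 2, 2, 2, 2, 2, 2, 2, 2, 2, 2, 2, 2, 2, 2, 2, 2, 2, 2, 2, 2, 2, 2, 2, 2, 2, 2, 1, 1, 1, 1, 1, 1, 1, 1, 1, 1, 1, 1, 1, 1, 1, 1, 1, 1, 1, 1, 1, 1, 1, 1, 1, 1, 1, 1, 1].
87 − 58 = 29 transpositions; sign(π) = (−1)^29 = -1.
Via Zolotarev, sign(π_{59}) = (59|87) = -1.

-1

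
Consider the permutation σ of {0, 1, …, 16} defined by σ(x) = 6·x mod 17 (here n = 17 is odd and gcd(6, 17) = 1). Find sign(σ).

Orbit of 2 under x↦6x: [2, 12, 4, 7, 8, 14, 16]… (length divides ord_17(6)).
Cycle type of π: 16 + 1; total 2 cycles.
With 2 cycles on 17 points, sign = (−1)^{17−2} = -1.

-1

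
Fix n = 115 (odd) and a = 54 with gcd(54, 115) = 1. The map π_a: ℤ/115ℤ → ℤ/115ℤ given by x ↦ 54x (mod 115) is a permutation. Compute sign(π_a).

+1

Start at x=1: 1 → 54 → 41 → 29 → 71 → 39 → 36 → … (one orbit).
Decompose π into cycles: lengths [22, 22, 22, 22, 11, 11, 2, 2, 1] (9 cycles, including the fixed point 0).
115 − 9 = 106 transpositions; sign(π) = (−1)^106 = +1.
Via Zolotarev, sign(π_{54}) = (54|115) = +1.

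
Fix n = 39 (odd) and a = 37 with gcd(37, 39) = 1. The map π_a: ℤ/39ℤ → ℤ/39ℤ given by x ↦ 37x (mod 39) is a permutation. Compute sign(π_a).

Trace 25: π^k(25) = [25, 28, 22, 34, 10, 19, 1] for k=0..6.
Cycle type of π: 12×3 + 1×3; total 6 cycles.
n − c = 39 − 6 = 33; sign = (−1)^33 = -1.

-1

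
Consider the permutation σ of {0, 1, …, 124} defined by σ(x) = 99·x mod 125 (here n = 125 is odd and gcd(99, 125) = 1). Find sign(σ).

+1

Start at x=24: 24 → 1 → 99 → 51 → 49 → 101 → 124 → … (one orbit).
Cycle lengths of π_99 on ℤ/125ℤ: [10, 10, 10, 10, 10, 10, 10, 10, 10, 10, 2, 2, 2, 2, 2, 2, 2, 2, 2, 2, 2, 2, 1]; 23 cycles in total.
With 23 cycles on 125 points, sign = (−1)^{125−23} = +1.
Zolotarev: (99|125) = +1, matching the cycle-count sign.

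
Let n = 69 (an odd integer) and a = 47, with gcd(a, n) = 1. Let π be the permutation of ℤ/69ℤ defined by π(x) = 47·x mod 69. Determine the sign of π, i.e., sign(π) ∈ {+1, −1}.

Orbit of 1 under x↦47x: [1, 47]… (length divides ord_69(47)).
π_47 has 46 disjoint cycles with lengths [2, 2, 2, 2, 2, 2, 2, 2, 2, 2, 2, 2, 2, 2, 2, 2, 2, 2, 2, 2, 2, 2, 2, 1, 1, 1, 1, 1, 1, 1, 1, 1, 1, 1, 1, 1, 1, 1, 1, 1, 1, 1, 1, 1, 1, 1] on {0,…,68}.
sign(π) = (−1)^{n − #cycles} = (−1)^{69−46} = (−1)^23 = -1.
The Jacobi symbol (47|69) = -1 (Zolotarev) agrees.

-1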